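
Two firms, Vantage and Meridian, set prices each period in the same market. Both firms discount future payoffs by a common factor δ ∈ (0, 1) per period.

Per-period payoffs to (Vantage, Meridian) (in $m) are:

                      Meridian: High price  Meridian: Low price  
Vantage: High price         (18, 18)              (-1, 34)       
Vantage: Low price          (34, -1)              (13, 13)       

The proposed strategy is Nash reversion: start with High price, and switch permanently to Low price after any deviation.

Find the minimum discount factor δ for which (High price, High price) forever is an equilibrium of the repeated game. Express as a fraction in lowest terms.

16/21

Under grim trigger the critical discount factor is (T−C)/(T−P) with T = 34, C = 18, P = 13.
δ* = (34−18)/(34−13) = 16/21.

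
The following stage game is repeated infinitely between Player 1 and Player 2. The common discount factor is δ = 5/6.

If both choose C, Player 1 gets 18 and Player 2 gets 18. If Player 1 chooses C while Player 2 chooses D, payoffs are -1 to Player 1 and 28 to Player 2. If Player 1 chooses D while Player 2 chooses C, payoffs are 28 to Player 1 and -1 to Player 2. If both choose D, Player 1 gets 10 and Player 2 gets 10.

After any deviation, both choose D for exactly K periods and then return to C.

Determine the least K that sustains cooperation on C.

IC: δ(1−δ^K)/(1−δ) ≥ (28−18)/(18−10) = 5/4.
With δ = 5/6: need 1 − δ^K ≥ 5/4·(1−5/6)/(5/6), i.e. δ^K ≤ 0.7500.
Since (5/6)^1 = 0.8333 and (5/6)^2 = 0.6944, the smallest such K is 2.

2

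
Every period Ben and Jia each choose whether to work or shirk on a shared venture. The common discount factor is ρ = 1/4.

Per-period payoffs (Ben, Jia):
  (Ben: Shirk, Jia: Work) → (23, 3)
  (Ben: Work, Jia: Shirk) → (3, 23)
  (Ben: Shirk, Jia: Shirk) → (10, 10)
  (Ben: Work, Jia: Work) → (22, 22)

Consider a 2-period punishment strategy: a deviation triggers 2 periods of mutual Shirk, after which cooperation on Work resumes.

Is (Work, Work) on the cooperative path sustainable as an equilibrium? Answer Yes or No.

Yes

IC: ρ+…+ρ^2 ≥ (23−22)/(22−10) = 1/12.
At ρ = 1/4: partial sum = 0.3125 ≥ 0.0833. Cooperation sustainable.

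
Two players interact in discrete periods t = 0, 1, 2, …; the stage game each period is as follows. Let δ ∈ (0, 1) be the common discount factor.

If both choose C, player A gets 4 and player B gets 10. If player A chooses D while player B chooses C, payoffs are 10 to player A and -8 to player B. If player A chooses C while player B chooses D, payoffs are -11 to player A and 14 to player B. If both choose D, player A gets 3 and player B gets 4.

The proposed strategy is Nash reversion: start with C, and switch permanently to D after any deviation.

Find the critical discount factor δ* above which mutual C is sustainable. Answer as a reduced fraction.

player A: cooperation gives 4 each period; deviation gives 10 once then 3 forever.
  4/(1−δ) ≥ 10 + 3δ/(1−δ) ⇒ δ ≥ 6/7.
player B: cooperation gives 10 each period; deviation gives 14 once then 4 forever.
  δ ≥ 4/10 = 2/5.
Both must hold, so the binding constraint is player A's: δ ≥ 6/7.

6/7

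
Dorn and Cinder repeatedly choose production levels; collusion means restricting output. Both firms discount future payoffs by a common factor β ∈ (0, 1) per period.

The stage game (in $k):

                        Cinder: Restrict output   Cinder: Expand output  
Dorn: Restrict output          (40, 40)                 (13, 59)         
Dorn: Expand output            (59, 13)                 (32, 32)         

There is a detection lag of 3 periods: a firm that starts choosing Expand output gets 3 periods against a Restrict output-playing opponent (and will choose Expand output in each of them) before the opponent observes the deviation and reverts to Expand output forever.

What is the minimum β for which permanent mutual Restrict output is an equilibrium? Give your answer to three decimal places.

0.889

A deviator earns 59 for 3 periods, then 32 forever; cooperating earns 40 forever. Multiplying the IC by (1−β):
40 ≥ 59(1−β^3) + 32β^3, so 27·β^3 ≥ 19 and β^3 ≥ 19/27.
β ≥ (19/27)^(1/3) ≈ 0.889.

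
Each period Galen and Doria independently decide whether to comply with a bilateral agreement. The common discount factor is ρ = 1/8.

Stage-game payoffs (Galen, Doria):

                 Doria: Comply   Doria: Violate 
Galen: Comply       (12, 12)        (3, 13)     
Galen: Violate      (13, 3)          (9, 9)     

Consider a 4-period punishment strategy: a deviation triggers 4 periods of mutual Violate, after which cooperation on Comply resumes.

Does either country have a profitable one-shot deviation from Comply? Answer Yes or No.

Comparing payoff streams over the 5 periods until play realigns: cooperate → 12(1+ρ+…+ρ^4); deviate → 13 + 9(ρ+…+ρ^4).
Cooperation is sustained iff (12−9)(ρ+…+ρ^4) ≥ 13−12.
ρ+…+ρ^4 = 1/8·(1−(1/8)^4)/(1−1/8) = 0.1428, and (13−12)/(12−9) = 0.3333.
0.1428 < 0.3333, so cooperation is not sustainable.

Yes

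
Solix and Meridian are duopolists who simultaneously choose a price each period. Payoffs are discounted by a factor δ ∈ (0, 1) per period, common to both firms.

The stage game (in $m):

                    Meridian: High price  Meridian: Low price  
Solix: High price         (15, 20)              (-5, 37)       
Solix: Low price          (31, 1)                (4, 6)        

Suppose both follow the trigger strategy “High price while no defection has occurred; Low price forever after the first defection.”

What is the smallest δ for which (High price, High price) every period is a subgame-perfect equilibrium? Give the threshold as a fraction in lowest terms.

16/27

For Solix: deviation gain 31−15 = 16, per-period punishment loss 15−4 = 11. IC gives δ ≥ 16/27.
For Meridian: gain 17, loss 14 per period, so δ ≥ 17/31.
The tighter constraint is Solix's, so cooperation needs δ ≥ 16/27.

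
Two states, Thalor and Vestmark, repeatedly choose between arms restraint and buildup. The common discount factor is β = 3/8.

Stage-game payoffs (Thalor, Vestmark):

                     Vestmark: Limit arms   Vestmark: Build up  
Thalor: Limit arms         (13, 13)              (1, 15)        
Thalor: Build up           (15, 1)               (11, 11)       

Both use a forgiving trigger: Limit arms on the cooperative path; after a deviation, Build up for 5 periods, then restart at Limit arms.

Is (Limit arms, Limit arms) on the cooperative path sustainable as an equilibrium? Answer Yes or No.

IC: β+…+β^5 ≥ (15−13)/(13−11) = 1.
At β = 3/8: partial sum = 0.5956 < 1.0000. Cooperation not sustainable.

No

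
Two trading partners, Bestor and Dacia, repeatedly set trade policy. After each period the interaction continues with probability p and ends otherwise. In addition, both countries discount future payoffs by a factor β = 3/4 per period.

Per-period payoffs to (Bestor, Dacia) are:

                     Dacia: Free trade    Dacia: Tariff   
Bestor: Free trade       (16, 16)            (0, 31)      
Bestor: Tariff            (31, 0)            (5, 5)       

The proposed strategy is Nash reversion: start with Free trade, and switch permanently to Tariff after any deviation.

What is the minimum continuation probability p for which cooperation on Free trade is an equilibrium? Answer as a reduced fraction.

With continuation probability p and discount β, the effective per-period discount factor is βp.
Grim-trigger IC: βp ≥ (31−16)/(31−5) = 15/26.
So p ≥ (15/26)/(3/4) = 10/13.

10/13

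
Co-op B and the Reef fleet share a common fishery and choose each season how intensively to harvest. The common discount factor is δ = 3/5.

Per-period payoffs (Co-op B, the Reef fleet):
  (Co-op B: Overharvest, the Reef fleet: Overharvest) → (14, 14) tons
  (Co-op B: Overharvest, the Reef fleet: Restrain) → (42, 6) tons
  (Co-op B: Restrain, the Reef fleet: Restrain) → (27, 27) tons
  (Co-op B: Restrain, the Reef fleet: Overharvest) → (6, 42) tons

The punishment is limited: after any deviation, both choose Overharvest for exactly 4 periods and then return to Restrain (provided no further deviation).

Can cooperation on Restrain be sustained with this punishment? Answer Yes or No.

Comparing payoff streams over the 5 periods until play realigns: cooperate → 27(1+δ+…+δ^4); deviate → 42 + 14(δ+…+δ^4).
Cooperation is sustained iff (27−14)(δ+…+δ^4) ≥ 42−27.
δ+…+δ^4 = 3/5·(1−(3/5)^4)/(1−3/5) = 1.3056, and (42−27)/(27−14) = 1.1538.
1.3056 ≥ 1.1538, so cooperation is sustainable.

Yes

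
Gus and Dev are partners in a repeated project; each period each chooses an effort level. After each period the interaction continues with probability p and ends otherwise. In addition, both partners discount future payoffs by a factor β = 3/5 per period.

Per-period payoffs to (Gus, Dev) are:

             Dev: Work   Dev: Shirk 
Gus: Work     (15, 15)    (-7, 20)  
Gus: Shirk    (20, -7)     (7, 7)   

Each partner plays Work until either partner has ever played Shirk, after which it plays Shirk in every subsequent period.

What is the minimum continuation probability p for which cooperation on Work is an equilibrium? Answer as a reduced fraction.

With continuation probability p and discount β, the effective per-period discount factor is βp.
Grim-trigger IC: βp ≥ (20−15)/(20−7) = 5/13.
So p ≥ (5/13)/(3/5) = 25/39.

25/39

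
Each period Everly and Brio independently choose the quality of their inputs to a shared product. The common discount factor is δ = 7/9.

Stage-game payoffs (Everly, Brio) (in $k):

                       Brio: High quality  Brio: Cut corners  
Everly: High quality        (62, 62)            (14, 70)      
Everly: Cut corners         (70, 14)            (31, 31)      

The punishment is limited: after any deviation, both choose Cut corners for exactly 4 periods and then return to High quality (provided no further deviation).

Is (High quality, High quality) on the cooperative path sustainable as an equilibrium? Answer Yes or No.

Comparing payoff streams over the 5 periods until play realigns: cooperate → 62(1+δ+…+δ^4); deviate → 70 + 31(δ+…+δ^4).
Cooperation is sustained iff (62−31)(δ+…+δ^4) ≥ 70−62.
δ+…+δ^4 = 7/9·(1−(7/9)^4)/(1−7/9) = 2.2192, and (70−62)/(62−31) = 0.2581.
2.2192 ≥ 0.2581, so cooperation is sustainable.

Yes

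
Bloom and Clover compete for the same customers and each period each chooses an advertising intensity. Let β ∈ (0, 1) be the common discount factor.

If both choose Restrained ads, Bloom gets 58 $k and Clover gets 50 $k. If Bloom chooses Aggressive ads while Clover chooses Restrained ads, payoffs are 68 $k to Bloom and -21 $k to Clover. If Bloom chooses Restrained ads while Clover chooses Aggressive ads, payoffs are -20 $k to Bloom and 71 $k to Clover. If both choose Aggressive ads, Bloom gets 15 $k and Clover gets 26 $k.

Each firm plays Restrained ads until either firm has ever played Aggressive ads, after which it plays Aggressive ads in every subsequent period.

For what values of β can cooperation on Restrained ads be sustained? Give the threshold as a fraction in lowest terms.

7/15

For Bloom: deviation gain 68−58 = 10, per-period punishment loss 58−15 = 43. IC gives β ≥ 10/53.
For Clover: gain 21, loss 24 per period, so β ≥ 21/45 = 7/15.
The tighter constraint is Clover's, so cooperation needs β ≥ 7/15.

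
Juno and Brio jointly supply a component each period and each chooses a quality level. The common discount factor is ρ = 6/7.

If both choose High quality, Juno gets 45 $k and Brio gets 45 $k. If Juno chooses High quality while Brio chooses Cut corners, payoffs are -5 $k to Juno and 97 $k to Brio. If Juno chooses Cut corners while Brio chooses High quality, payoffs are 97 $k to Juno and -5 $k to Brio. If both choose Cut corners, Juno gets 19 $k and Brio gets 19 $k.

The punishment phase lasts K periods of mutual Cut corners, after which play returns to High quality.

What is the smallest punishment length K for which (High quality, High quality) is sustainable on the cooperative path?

Need Σ_{k=1}^{K} ρ^k ≥ (97−45)/(45−19) = 2.0000 at ρ = 6/7.
At K = 2 the sum is 1.5918 < 2.0000; at K = 3 it is 2.2216 ≥ 2.0000.
So the minimum punishment length is K = 3.

3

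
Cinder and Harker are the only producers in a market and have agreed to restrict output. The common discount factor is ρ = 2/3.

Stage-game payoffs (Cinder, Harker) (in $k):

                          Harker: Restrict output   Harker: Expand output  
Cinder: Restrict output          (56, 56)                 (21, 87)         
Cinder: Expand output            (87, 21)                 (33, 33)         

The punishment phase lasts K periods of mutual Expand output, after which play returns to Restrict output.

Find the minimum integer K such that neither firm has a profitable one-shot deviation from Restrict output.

No profitable deviation requires (56−33)(ρ+…+ρ^K) ≥ 87−56, i.e. ρ+…+ρ^K ≥ 31/23 ≈ 1.3478.
With ρ = 2/3, the partial sums are K=1: 0.6667, K=2: 1.1111, K=3: 1.4074.
K = 3 is the first length at which the sum reaches 1.3478.

3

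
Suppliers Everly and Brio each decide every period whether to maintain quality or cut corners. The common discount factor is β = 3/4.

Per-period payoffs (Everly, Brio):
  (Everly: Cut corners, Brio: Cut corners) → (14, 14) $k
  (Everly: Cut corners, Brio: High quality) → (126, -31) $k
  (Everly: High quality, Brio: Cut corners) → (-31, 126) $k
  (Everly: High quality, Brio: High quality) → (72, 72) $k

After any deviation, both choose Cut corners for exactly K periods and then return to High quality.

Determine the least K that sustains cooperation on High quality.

2

Need Σ_{k=1}^{K} β^k ≥ (126−72)/(72−14) = 0.9310 at β = 3/4.
At K = 1 the sum is 0.7500 < 0.9310; at K = 2 it is 1.3125 ≥ 0.9310.
So the minimum punishment length is K = 2.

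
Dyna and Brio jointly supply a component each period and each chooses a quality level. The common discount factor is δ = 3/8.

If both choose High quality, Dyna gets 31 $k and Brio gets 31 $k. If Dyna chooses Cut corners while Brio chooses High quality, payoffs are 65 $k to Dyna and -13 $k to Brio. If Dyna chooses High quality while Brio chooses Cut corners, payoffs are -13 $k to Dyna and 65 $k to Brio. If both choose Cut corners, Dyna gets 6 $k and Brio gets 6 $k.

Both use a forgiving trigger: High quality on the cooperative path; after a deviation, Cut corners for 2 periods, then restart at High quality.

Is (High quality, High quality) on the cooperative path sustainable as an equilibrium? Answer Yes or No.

No

IC: δ+…+δ^2 ≥ (65−31)/(31−6) = 34/25.
At δ = 3/8: partial sum = 0.5156 < 1.3600. Cooperation not sustainable.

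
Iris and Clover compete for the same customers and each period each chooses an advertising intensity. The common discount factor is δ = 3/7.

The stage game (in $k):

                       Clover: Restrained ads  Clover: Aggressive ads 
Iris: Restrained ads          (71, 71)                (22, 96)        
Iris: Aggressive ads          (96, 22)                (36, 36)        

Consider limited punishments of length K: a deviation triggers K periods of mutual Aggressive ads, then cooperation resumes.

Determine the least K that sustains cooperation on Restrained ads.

4

IC: δ(1−δ^K)/(1−δ) ≥ (96−71)/(71−36) = 5/7.
With δ = 3/7: need 1 − δ^K ≥ 5/7·(1−3/7)/(3/7), i.e. δ^K ≤ 0.0476.
Since (3/7)^3 = 0.0787 and (3/7)^4 = 0.0337, the smallest such K is 4.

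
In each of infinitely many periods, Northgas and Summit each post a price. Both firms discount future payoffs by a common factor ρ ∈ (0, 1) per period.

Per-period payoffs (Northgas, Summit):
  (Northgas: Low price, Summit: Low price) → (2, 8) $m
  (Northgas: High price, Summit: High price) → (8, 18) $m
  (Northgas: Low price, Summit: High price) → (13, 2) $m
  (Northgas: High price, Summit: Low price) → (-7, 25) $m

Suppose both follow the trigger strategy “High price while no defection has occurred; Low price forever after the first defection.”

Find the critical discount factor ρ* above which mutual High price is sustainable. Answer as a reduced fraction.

5/11

Northgas: cooperation gives 8 each period; deviation gives 13 once then 2 forever.
  8/(1−ρ) ≥ 13 + 2ρ/(1−ρ) ⇒ ρ ≥ 5/11.
Summit: cooperation gives 18 each period; deviation gives 25 once then 8 forever.
  ρ ≥ 7/17.
Both must hold, so the binding constraint is Northgas's: ρ ≥ 5/11.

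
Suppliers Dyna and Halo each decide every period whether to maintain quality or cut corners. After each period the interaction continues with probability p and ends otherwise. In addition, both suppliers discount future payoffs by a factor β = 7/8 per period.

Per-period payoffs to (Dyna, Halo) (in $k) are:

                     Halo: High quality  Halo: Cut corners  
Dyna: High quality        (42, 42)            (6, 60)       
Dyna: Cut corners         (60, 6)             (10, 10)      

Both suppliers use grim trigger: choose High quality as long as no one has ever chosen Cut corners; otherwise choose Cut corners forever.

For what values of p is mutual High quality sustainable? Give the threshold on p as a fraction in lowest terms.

72/175

With continuation probability p and discount β, the effective per-period discount factor is βp.
Grim-trigger IC: βp ≥ (60−42)/(60−10) = 9/25.
So p ≥ (9/25)/(7/8) = 72/175.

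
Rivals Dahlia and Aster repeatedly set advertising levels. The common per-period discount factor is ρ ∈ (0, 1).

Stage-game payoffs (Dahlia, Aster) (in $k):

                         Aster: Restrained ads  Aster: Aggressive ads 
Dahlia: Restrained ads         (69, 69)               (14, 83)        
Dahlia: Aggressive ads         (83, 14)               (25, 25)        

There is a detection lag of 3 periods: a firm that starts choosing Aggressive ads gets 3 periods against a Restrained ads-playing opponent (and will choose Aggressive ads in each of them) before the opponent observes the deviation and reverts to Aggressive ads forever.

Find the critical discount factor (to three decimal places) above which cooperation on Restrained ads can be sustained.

0.623

Deviating for the 3 undetected periods gains 83−69 = 14 per period over cooperation, then loses 69−25 = 44 per period forever once punishment starts.
Gain: 14(1 + ρ + … + ρ^2); loss: 44·ρ^3/(1−ρ).
No profitable deviation ⇔ 14(1−ρ^3) ≤ 44·ρ^3, i.e. ρ^3 ≥ 14/(14+44) = 7/29.
Hence ρ ≥ (7/29)^(1/3) ≈ 0.623.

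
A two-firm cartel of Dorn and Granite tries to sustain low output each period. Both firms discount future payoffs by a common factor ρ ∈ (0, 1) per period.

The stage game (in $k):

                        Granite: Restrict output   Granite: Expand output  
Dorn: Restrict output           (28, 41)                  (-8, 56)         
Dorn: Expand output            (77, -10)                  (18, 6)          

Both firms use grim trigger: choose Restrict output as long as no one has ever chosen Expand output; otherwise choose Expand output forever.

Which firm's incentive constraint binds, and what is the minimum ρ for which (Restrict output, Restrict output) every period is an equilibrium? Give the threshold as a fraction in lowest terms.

Dorn; ρ ≥ 49/59

For Dorn: deviation gain 77−28 = 49, per-period punishment loss 28−18 = 10. IC gives ρ ≥ 49/59.
For Granite: gain 15, loss 35 per period, so ρ ≥ 15/50 = 3/10.
The tighter constraint is Dorn's, so cooperation needs ρ ≥ 49/59.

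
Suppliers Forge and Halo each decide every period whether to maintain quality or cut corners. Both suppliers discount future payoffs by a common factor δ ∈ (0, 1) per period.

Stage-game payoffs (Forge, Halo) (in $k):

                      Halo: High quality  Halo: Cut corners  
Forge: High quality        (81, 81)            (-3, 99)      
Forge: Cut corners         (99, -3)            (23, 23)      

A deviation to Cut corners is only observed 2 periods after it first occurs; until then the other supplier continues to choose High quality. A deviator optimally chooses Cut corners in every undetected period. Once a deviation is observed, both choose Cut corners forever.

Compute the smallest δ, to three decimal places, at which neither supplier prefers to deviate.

A deviator earns 99 for 2 periods, then 23 forever; cooperating earns 81 forever. Multiplying the IC by (1−δ):
81 ≥ 99(1−δ^2) + 23δ^2, so 76·δ^2 ≥ 18 and δ^2 ≥ 9/38.
δ ≥ (9/38)^(1/2) ≈ 0.487.

0.487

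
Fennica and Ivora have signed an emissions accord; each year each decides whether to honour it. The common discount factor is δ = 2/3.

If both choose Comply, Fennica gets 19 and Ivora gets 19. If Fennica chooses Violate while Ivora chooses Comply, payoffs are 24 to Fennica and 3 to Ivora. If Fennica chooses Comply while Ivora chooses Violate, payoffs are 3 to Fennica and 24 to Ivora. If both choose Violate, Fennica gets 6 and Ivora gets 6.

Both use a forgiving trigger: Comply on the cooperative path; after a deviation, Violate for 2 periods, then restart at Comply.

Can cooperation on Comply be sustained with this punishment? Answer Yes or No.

A one-shot deviation gives 24 now, then 6 for 2 periods, then back to 19.
Gain from deviating: (24−19) today; loss: (19−6) in each of the next 2 periods.
No-deviation condition: (19−6)(δ+…+δ^2) ≥ 24−19, i.e. δ+…+δ^2 ≥ 5/13.
At δ = 2/3: δ+…+δ^2 = 1.1111 ≥ 0.3846.
So cooperation is sustainable.

Yes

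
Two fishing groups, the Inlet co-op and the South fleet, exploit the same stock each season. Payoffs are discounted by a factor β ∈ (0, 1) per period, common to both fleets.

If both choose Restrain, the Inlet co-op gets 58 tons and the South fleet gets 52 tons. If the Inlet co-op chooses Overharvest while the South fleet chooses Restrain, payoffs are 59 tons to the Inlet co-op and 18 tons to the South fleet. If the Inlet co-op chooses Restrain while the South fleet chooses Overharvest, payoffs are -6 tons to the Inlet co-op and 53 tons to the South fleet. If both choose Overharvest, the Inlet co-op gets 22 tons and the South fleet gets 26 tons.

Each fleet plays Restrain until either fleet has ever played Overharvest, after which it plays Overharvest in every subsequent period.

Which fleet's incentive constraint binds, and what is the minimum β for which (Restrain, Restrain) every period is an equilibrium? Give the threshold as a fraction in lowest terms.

the South fleet; β ≥ 1/27

the Inlet co-op's threshold: (59−58)/(59−22) = 1/37.
the South fleet's threshold: (53−52)/(53−26) = 1/27.
1/37 < 1/27, so the South fleet binds and β* = 1/27.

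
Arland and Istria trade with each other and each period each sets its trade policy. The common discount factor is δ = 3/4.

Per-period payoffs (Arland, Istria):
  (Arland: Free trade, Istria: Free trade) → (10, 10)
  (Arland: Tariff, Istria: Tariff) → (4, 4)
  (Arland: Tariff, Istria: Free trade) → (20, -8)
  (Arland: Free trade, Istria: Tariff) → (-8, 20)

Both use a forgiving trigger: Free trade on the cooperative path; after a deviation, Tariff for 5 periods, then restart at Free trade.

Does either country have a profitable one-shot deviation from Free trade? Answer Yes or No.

Comparing payoff streams over the 6 periods until play realigns: cooperate → 10(1+δ+…+δ^5); deviate → 20 + 4(δ+…+δ^5).
Cooperation is sustained iff (10−4)(δ+…+δ^5) ≥ 20−10.
δ+…+δ^5 = 3/4·(1−(3/4)^5)/(1−3/4) = 2.2881, and (20−10)/(10−4) = 1.6667.
2.2881 ≥ 1.6667, so cooperation is sustainable.

No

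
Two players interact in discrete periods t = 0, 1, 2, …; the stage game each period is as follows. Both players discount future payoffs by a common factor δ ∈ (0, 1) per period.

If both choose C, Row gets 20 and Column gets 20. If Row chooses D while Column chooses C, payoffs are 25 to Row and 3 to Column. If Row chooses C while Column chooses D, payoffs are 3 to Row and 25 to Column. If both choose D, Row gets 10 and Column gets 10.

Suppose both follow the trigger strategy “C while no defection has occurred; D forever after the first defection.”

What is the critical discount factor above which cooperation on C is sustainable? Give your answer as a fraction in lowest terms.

1/3

20/(1−δ) ≥ 25 + 10δ/(1−δ)
20 ≥ 25 − 15δ
δ ≥ 5/15 = 1/3.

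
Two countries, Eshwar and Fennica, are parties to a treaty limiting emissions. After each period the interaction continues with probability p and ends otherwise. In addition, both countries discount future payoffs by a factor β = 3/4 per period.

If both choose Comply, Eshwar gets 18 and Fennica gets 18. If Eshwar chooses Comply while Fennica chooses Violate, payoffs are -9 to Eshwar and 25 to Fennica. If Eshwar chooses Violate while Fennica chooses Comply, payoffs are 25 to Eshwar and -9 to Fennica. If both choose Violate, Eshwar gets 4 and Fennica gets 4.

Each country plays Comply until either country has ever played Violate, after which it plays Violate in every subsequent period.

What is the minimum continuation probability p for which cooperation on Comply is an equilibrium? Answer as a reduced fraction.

With continuation probability p and discount β, the effective per-period discount factor is βp.
Grim-trigger IC: βp ≥ (25−18)/(25−4) = 1/3.
So p ≥ (1/3)/(3/4) = 4/9.

4/9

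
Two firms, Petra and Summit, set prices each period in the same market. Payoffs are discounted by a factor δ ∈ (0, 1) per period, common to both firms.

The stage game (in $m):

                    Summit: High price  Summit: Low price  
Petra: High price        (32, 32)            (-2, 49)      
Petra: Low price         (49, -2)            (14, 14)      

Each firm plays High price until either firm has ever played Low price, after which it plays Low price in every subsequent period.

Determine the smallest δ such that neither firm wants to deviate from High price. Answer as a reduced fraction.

17/35

One-period gain from deviating is 49 − 32 = 17. The loss is 32 − 14 = 18 in every subsequent period, with present value 18·δ/(1−δ).
Deviation is unprofitable when 18·δ/(1−δ) ≥ 17, i.e. δ/(1−δ) ≥ 17/18.
Equivalently δ ≥ 17/(17+18) = 17/35.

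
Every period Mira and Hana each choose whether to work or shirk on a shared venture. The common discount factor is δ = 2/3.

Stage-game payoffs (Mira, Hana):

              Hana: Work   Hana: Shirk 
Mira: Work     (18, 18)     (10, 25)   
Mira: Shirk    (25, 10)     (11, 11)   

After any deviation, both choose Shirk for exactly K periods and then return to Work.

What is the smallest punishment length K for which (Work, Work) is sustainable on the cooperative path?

Need Σ_{k=1}^{K} δ^k ≥ (25−18)/(18−11) = 1.0000 at δ = 2/3.
At K = 1 the sum is 0.6667 < 1.0000; at K = 2 it is 1.1111 ≥ 1.0000.
So the minimum punishment length is K = 2.

2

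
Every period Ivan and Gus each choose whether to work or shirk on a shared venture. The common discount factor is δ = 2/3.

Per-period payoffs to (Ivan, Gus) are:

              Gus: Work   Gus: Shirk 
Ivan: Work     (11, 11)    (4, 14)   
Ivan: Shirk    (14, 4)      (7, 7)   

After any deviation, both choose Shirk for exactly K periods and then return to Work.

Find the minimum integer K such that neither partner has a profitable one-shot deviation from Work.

2

Need Σ_{k=1}^{K} δ^k ≥ (14−11)/(11−7) = 0.7500 at δ = 2/3.
At K = 1 the sum is 0.6667 < 0.7500; at K = 2 it is 1.1111 ≥ 0.7500.
So the minimum punishment length is K = 2.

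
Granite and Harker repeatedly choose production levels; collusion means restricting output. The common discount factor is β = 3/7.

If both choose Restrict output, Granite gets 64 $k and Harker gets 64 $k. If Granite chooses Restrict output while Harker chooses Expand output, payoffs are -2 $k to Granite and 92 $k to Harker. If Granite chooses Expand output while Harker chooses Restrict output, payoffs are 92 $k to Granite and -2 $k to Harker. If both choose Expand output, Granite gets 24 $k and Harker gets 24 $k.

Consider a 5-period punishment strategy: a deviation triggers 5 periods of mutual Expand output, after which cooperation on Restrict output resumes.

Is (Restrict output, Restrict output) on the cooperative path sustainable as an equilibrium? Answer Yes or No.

Yes

IC: β+…+β^5 ≥ (92−64)/(64−24) = 7/10.
At β = 3/7: partial sum = 0.7392 ≥ 0.7000. Cooperation sustainable.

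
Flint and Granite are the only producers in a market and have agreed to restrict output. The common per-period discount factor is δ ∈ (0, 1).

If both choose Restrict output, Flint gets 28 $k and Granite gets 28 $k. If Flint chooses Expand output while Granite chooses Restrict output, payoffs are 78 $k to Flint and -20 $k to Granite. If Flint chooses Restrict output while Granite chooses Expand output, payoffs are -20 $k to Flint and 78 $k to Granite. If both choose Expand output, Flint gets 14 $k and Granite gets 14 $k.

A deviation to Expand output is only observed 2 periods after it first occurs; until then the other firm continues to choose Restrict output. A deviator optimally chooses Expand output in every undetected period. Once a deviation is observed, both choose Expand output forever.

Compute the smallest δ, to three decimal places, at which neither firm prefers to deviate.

0.884

Deviating for the 2 undetected periods gains 78−28 = 50 per period over cooperation, then loses 28−14 = 14 per period forever once punishment starts.
Gain: 50(1 + δ + … + δ^1); loss: 14·δ^2/(1−δ).
No profitable deviation ⇔ 50(1−δ^2) ≤ 14·δ^2, i.e. δ^2 ≥ 50/(50+14) = 25/32.
Hence δ ≥ (25/32)^(1/2) ≈ 0.884.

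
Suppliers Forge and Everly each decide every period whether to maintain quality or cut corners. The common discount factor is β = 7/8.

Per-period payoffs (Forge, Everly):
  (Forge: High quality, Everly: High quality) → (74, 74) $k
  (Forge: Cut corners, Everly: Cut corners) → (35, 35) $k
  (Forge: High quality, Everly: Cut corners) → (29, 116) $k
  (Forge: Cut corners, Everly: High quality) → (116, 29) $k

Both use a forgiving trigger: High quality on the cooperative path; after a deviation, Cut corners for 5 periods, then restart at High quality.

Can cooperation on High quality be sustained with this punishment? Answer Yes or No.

Yes

A one-shot deviation gives 116 now, then 35 for 5 periods, then back to 74.
Gain from deviating: (116−74) today; loss: (74−35) in each of the next 5 periods.
No-deviation condition: (74−35)(β+…+β^5) ≥ 116−74, i.e. β+…+β^5 ≥ 14/13.
At β = 7/8: β+…+β^5 = 3.4096 ≥ 1.0769.
So cooperation is sustainable.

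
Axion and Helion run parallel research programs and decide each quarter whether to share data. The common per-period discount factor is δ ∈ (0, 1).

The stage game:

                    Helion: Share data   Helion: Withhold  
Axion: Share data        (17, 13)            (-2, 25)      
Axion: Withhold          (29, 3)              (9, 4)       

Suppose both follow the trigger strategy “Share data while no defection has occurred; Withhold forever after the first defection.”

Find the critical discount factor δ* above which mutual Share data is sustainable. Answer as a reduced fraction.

3/5

For Axion: deviation gain 29−17 = 12, per-period punishment loss 17−9 = 8. IC gives δ ≥ 12/20 = 3/5.
For Helion: gain 12, loss 9 per period, so δ ≥ 12/21 = 4/7.
The tighter constraint is Axion's, so cooperation needs δ ≥ 3/5.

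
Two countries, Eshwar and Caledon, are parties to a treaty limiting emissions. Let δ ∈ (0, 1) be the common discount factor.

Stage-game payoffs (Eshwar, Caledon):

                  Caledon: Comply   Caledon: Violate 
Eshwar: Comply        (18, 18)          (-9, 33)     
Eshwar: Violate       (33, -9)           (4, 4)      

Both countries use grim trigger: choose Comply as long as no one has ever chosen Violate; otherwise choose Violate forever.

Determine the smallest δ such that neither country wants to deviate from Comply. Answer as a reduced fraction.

15/29

Under grim trigger the critical discount factor is (T−C)/(T−P) with T = 33, C = 18, P = 4.
δ* = (33−18)/(33−4) = 15/29.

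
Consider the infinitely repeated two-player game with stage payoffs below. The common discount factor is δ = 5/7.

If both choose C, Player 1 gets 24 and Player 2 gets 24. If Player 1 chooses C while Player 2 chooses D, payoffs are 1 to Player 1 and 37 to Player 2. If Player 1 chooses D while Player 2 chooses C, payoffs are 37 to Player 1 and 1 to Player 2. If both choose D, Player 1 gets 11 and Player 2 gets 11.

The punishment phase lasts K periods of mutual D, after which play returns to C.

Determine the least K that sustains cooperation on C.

Need Σ_{k=1}^{K} δ^k ≥ (37−24)/(24−11) = 1.0000 at δ = 5/7.
At K = 1 the sum is 0.7143 < 1.0000; at K = 2 it is 1.2245 ≥ 1.0000.
So the minimum punishment length is K = 2.

2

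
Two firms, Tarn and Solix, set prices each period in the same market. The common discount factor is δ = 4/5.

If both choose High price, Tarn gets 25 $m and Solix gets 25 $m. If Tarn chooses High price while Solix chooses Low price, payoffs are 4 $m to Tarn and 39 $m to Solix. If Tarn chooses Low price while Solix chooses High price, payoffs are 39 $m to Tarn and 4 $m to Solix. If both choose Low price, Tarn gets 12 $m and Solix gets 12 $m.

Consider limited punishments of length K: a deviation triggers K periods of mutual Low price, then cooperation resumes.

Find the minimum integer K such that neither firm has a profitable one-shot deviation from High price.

No profitable deviation requires (25−12)(δ+…+δ^K) ≥ 39−25, i.e. δ+…+δ^K ≥ 14/13 ≈ 1.0769.
With δ = 4/5, the partial sums are K=1: 0.8000, K=2: 1.4400.
K = 2 is the first length at which the sum reaches 1.0769.

2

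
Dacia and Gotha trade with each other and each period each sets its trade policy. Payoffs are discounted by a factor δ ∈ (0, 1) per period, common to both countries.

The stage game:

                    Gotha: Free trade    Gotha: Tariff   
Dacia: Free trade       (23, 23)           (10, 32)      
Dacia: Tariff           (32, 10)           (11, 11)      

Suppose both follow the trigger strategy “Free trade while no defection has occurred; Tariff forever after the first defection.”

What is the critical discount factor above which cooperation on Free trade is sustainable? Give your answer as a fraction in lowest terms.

Under grim trigger the critical discount factor is (T−C)/(T−P) with T = 32, C = 23, P = 11.
δ* = (32−23)/(32−11) = 9/21 = 3/7.

3/7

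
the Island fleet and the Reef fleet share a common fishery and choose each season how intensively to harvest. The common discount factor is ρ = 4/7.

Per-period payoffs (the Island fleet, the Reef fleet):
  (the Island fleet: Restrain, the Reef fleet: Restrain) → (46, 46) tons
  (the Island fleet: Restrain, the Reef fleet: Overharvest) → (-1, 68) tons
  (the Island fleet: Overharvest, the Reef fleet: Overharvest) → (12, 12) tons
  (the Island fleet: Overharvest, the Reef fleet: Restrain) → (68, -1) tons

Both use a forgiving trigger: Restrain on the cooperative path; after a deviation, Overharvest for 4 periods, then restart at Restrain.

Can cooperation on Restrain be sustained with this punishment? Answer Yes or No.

Yes

A one-shot deviation gives 68 now, then 12 for 4 periods, then back to 46.
Gain from deviating: (68−46) today; loss: (46−12) in each of the next 4 periods.
No-deviation condition: (46−12)(ρ+…+ρ^4) ≥ 68−46, i.e. ρ+…+ρ^4 ≥ 11/17.
At ρ = 4/7: ρ+…+ρ^4 = 1.1912 ≥ 0.6471.
So cooperation is sustainable.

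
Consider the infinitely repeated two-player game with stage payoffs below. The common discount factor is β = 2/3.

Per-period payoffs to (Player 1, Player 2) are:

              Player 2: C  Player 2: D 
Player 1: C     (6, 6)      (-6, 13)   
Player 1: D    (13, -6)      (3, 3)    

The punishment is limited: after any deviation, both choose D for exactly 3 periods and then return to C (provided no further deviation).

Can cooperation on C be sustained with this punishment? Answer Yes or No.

IC: β+…+β^3 ≥ (13−6)/(6−3) = 7/3.
At β = 2/3: partial sum = 1.4074 < 2.3333. Cooperation not sustainable.

No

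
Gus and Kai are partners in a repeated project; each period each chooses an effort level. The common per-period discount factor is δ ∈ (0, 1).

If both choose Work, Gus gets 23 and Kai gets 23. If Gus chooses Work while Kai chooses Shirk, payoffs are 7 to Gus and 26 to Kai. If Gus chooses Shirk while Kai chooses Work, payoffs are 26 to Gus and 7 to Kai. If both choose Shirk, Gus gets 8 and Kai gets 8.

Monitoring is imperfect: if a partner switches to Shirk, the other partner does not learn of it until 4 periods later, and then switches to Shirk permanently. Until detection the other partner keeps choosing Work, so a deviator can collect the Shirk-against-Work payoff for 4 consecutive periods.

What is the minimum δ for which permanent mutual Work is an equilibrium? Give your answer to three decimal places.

0.639

Deviating for the 4 undetected periods gains 26−23 = 3 per period over cooperation, then loses 23−8 = 15 per period forever once punishment starts.
Gain: 3(1 + δ + … + δ^3); loss: 15·δ^4/(1−δ).
No profitable deviation ⇔ 3(1−δ^4) ≤ 15·δ^4, i.e. δ^4 ≥ 3/(3+15) = 1/6.
Hence δ ≥ (1/6)^(1/4) ≈ 0.639.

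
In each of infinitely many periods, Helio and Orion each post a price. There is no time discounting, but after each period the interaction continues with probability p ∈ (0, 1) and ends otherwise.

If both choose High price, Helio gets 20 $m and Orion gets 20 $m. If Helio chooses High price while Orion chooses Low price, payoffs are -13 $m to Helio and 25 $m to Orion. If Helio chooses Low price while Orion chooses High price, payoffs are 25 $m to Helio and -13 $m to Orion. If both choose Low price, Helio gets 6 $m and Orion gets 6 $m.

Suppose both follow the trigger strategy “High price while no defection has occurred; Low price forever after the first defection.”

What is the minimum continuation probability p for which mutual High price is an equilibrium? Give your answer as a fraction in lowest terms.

With no time discounting, the continuation probability p plays the role of the discount factor.
Grim-trigger IC: 20/(1−p) ≥ 25 + 6p/(1−p) ⇒ p ≥ (25−20)/(25−6) = 5/19.

5/19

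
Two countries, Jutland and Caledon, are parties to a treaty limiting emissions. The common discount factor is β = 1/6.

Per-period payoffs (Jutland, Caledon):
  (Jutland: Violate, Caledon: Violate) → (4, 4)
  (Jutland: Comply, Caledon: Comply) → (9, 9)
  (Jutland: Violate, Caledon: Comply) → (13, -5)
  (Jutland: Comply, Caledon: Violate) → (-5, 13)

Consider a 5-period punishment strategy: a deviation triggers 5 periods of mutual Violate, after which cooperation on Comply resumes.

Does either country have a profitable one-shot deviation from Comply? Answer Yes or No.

Yes

IC: β+…+β^5 ≥ (13−9)/(9−4) = 4/5.
At β = 1/6: partial sum = 0.2000 < 0.8000. Cooperation not sustainable.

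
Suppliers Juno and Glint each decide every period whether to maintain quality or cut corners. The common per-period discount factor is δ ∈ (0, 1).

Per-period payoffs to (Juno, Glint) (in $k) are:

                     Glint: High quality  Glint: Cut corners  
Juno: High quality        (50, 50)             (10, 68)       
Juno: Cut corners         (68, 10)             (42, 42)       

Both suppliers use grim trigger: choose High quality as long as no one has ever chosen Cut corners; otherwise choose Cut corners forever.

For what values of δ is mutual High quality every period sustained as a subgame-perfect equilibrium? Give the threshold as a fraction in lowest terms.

9/13

Under grim trigger the critical discount factor is (T−C)/(T−P) with T = 68, C = 50, P = 42.
δ* = (68−50)/(68−42) = 18/26 = 9/13.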